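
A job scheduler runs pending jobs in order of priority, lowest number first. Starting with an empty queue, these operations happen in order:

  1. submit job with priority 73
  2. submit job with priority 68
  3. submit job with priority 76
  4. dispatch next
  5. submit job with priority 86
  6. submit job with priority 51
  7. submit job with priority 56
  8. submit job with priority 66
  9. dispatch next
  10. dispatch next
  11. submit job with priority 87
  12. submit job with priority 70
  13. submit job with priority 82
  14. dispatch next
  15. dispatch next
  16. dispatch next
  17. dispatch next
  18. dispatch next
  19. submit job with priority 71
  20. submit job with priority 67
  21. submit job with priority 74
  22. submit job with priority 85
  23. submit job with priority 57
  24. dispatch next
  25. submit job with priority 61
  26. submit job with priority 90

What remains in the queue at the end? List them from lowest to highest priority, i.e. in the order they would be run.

insert 73 → {73}
insert 68 → {68, 73}
insert 76 → {68, 73, 76}
dispatch next → 68; now {73, 76}
insert 86 → {73, 76, 86}
insert 51 → {51, 73, 76, 86}
insert 56 → {51, 56, 73, 76, 86}
insert 66 → {51, 56, 66, 73, 76, 86}
dispatch next → 51; now {56, 66, 73, 76, 86}
dispatch next → 56; now {66, 73, 76, 86}
insert 87 → {66, 73, 76, 86, 87}
insert 70 → {66, 70, 73, 76, 86, 87}
insert 82 → {66, 70, 73, 76, 82, 86, 87}
dispatch next → 66; now {70, 73, 76, 82, 86, 87}
dispatch next → 70; now {73, 76, 82, 86, 87}
dispatch next → 73; now {76, 82, 86, 87}
dispatch next → 76; now {82, 86, 87}
dispatch next → 82; now {86, 87}
insert 71 → {71, 86, 87}
insert 67 → {67, 71, 86, 87}
insert 74 → {67, 71, 74, 86, 87}
insert 85 → {67, 71, 74, 85, 86, 87}
insert 57 → {57, 67, 71, 74, 85, 86, 87}
dispatch next → 57; now {67, 71, 74, 85, 86, 87}
insert 61 → {61, 67, 71, 74, 85, 86, 87}
insert 90 → {61, 67, 71, 74, 85, 86, 87, 90}

61, 67, 71, 74, 85, 86, 87, 90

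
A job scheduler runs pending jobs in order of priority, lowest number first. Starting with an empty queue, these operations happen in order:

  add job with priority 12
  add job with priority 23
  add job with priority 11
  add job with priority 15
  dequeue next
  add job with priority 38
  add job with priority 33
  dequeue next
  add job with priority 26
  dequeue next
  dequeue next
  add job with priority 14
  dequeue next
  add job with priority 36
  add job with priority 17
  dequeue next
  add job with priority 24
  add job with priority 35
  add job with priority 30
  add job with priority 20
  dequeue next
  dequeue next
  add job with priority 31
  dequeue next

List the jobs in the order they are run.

insert 12 → {12}
insert 23 → {12, 23}
insert 11 → {11, 12, 23}
insert 15 → {11, 12, 15, 23}
dequeue next → 11; now {12, 15, 23}
insert 38 → {12, 15, 23, 38}
insert 33 → {12, 15, 23, 33, 38}
dequeue next → 12; now {15, 23, 33, 38}
insert 26 → {15, 23, 26, 33, 38}
dequeue next → 15; now {23, 26, 33, 38}
dequeue next → 23; now {26, 33, 38}
insert 14 → {14, 26, 33, 38}
dequeue next → 14; now {26, 33, 38}
insert 36 → {26, 33, 36, 38}
insert 17 → {17, 26, 33, 36, 38}
dequeue next → 17; now {26, 33, 36, 38}
insert 24 → {24, 26, 33, 36, 38}
insert 35 → {24, 26, 33, 35, 36, 38}
insert 30 → {24, 26, 30, 33, 35, 36, 38}
insert 20 → {20, 24, 26, 30, 33, 35, 36, 38}
dequeue next → 20; now {24, 26, 30, 33, 35, 36, 38}
dequeue next → 24; now {26, 30, 33, 35, 36, 38}
insert 31 → {26, 30, 31, 33, 35, 36, 38}
dequeue next → 26; now {30, 31, 33, 35, 36, 38}

[11, 12, 15, 23, 14, 17, 20, 24, 26]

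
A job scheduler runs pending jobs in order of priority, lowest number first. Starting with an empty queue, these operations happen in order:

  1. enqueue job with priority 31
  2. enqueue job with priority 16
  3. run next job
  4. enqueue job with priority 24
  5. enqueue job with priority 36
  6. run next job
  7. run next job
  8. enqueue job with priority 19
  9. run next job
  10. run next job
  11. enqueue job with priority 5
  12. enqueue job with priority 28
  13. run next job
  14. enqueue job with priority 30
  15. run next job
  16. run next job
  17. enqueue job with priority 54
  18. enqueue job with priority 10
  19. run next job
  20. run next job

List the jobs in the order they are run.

insert 31 → {31}
insert 16 → {16, 31}
run next job → 16; now {31}
insert 24 → {24, 31}
insert 36 → {24, 31, 36}
run next job → 24; now {31, 36}
run next job → 31; now {36}
insert 19 → {19, 36}
run next job → 19; now {36}
run next job → 36; now {}
insert 5 → {5}
insert 28 → {5, 28}
run next job → 5; now {28}
insert 30 → {28, 30}
run next job → 28; now {30}
run next job → 30; now {}
insert 54 → {54}
insert 10 → {10, 54}
run next job → 10; now {54}
run next job → 54; now {}

16 → 24 → 31 → 19 → 36 → 5 → 28 → 30 → 10 → 54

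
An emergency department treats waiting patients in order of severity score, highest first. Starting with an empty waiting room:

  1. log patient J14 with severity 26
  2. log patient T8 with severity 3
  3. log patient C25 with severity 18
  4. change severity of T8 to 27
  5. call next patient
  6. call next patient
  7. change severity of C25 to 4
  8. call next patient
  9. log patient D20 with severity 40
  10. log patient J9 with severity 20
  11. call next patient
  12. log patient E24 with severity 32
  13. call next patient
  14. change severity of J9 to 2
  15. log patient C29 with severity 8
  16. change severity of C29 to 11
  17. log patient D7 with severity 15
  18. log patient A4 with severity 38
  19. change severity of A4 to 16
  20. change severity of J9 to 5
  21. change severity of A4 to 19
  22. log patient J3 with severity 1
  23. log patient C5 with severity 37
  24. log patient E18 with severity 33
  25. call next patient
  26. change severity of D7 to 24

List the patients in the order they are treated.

T8 → J14 → C25 → D20 → E24 → C5

add J14 (severity 26) → {J14:26}
add T8 (severity 3) → {J14:26, T8:3}
add C25 (severity 18) → {J14:26, C25:18, T8:3}
update T8 to severity 27 → {T8:27, J14:26, C25:18}
call next patient → T8; now {J14:26, C25:18}
call next patient → J14; now {C25:18}
update C25 to severity 4 → {C25:4}
call next patient → C25; now {}
add D20 (severity 40) → {D20:40}
add J9 (severity 20) → {D20:40, J9:20}
call next patient → D20; now {J9:20}
add E24 (severity 32) → {E24:32, J9:20}
call next patient → E24; now {J9:20}
update J9 to severity 2 → {J9:2}
add C29 (severity 8) → {C29:8, J9:2}
update C29 to severity 11 → {C29:11, J9:2}
add D7 (severity 15) → {D7:15, C29:11, J9:2}
add A4 (severity 38) → {A4:38, D7:15, C29:11, J9:2}
update A4 to severity 16 → {A4:16, D7:15, C29:11, J9:2}
update J9 to severity 5 → {A4:16, D7:15, C29:11, J9:5}
update A4 to severity 19 → {A4:19, D7:15, C29:11, J9:5}
add J3 (severity 1) → {A4:19, D7:15, C29:11, J9:5, J3:1}
add C5 (severity 37) → {C5:37, A4:19, D7:15, C29:11, J9:5, J3:1}
add E18 (severity 33) → {C5:37, E18:33, A4:19, D7:15, C29:11, J9:5, J3:1}
call next patient → C5; now {E18:33, A4:19, D7:15, C29:11, J9:5, J3:1}
update D7 to severity 24 → {E18:33, D7:24, A4:19, C29:11, J9:5, J3:1}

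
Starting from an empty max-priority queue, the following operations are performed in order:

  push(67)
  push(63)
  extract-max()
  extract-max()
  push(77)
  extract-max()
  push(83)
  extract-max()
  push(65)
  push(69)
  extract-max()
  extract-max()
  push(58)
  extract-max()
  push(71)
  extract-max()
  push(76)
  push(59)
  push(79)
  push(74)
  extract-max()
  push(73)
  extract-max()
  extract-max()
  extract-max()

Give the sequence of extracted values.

insert 67 → {67}
insert 63 → {67, 63}
extract-max → 67; now {63}
extract-max → 63; now {}
insert 77 → {77}
extract-max → 77; now {}
insert 83 → {83}
extract-max → 83; now {}
insert 65 → {65}
insert 69 → {69, 65}
extract-max → 69; now {65}
extract-max → 65; now {}
insert 58 → {58}
extract-max → 58; now {}
insert 71 → {71}
extract-max → 71; now {}
insert 76 → {76}
insert 59 → {76, 59}
insert 79 → {79, 76, 59}
insert 74 → {79, 76, 74, 59}
extract-max → 79; now {76, 74, 59}
insert 73 → {76, 74, 73, 59}
extract-max → 76; now {74, 73, 59}
extract-max → 74; now {73, 59}
extract-max → 73; now {59}

67 → 63 → 77 → 83 → 69 → 65 → 58 → 71 → 79 → 76 → 74 → 73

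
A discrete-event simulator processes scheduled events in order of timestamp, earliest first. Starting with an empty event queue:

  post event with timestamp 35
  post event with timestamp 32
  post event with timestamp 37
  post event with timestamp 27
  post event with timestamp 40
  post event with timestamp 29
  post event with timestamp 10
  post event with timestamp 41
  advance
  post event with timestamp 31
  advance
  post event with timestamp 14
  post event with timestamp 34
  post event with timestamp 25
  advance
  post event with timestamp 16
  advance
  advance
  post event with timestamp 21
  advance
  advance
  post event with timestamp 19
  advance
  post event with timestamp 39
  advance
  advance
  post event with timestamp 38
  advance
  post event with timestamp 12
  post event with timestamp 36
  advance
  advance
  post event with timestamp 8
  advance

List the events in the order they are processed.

insert 35 → {35}
insert 32 → {32, 35}
insert 37 → {32, 35, 37}
insert 27 → {27, 32, 35, 37}
insert 40 → {27, 32, 35, 37, 40}
insert 29 → {27, 29, 32, 35, 37, 40}
insert 10 → {10, 27, 29, 32, 35, 37, 40}
insert 41 → {10, 27, 29, 32, 35, 37, 40, 41}
advance → 10; now {27, 29, 32, 35, 37, 40, 41}
insert 31 → {27, 29, 31, 32, 35, 37, 40, 41}
advance → 27; now {29, 31, 32, 35, 37, 40, 41}
insert 14 → {14, 29, 31, 32, 35, 37, 40, 41}
insert 34 → {14, 29, 31, 32, 34, 35, 37, 40, 41}
insert 25 → {14, 25, 29, 31, 32, 34, 35, 37, 40, 41}
advance → 14; now {25, 29, 31, 32, 34, 35, 37, 40, 41}
insert 16 → {16, 25, 29, 31, 32, 34, 35, 37, 40, 41}
advance → 16; now {25, 29, 31, 32, 34, 35, 37, 40, 41}
advance → 25; now {29, 31, 32, 34, 35, 37, 40, 41}
insert 21 → {21, 29, 31, 32, 34, 35, 37, 40, 41}
advance → 21; now {29, 31, 32, 34, 35, 37, 40, 41}
advance → 29; now {31, 32, 34, 35, 37, 40, 41}
insert 19 → {19, 31, 32, 34, 35, 37, 40, 41}
advance → 19; now {31, 32, 34, 35, 37, 40, 41}
insert 39 → {31, 32, 34, 35, 37, 39, 40, 41}
advance → 31; now {32, 34, 35, 37, 39, 40, 41}
advance → 32; now {34, 35, 37, 39, 40, 41}
insert 38 → {34, 35, 37, 38, 39, 40, 41}
advance → 34; now {35, 37, 38, 39, 40, 41}
insert 12 → {12, 35, 37, 38, 39, 40, 41}
insert 36 → {12, 35, 36, 37, 38, 39, 40, 41}
advance → 12; now {35, 36, 37, 38, 39, 40, 41}
advance → 35; now {36, 37, 38, 39, 40, 41}
insert 8 → {8, 36, 37, 38, 39, 40, 41}
advance → 8; now {36, 37, 38, 39, 40, 41}

10, 27, 14, 16, 25, 21, 29, 19, 31, 32, 34, 12, 35, 8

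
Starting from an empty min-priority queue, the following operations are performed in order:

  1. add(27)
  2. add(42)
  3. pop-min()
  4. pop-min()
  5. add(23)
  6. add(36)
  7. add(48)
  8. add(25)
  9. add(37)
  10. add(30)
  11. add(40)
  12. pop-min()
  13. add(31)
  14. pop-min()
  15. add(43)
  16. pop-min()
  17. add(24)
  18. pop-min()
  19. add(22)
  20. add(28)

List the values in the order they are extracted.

insert 27 → {27}
insert 42 → {27, 42}
pop-min → 27; now {42}
pop-min → 42; now {}
insert 23 → {23}
insert 36 → {23, 36}
insert 48 → {23, 36, 48}
insert 25 → {23, 25, 36, 48}
insert 37 → {23, 25, 36, 37, 48}
insert 30 → {23, 25, 30, 36, 37, 48}
insert 40 → {23, 25, 30, 36, 37, 40, 48}
pop-min → 23; now {25, 30, 36, 37, 40, 48}
insert 31 → {25, 30, 31, 36, 37, 40, 48}
pop-min → 25; now {30, 31, 36, 37, 40, 48}
insert 43 → {30, 31, 36, 37, 40, 43, 48}
pop-min → 30; now {31, 36, 37, 40, 43, 48}
insert 24 → {24, 31, 36, 37, 40, 43, 48}
pop-min → 24; now {31, 36, 37, 40, 43, 48}
insert 22 → {22, 31, 36, 37, 40, 43, 48}
insert 28 → {22, 28, 31, 36, 37, 40, 43, 48}

27 → 42 → 23 → 25 → 30 → 24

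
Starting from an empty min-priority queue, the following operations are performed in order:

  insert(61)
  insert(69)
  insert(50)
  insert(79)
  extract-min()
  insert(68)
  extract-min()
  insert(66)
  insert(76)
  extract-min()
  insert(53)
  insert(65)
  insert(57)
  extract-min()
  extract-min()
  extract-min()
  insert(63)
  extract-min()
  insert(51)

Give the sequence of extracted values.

insert 61 → {61}
insert 69 → {61, 69}
insert 50 → {50, 61, 69}
insert 79 → {50, 61, 69, 79}
extract-min → 50; now {61, 69, 79}
insert 68 → {61, 68, 69, 79}
extract-min → 61; now {68, 69, 79}
insert 66 → {66, 68, 69, 79}
insert 76 → {66, 68, 69, 76, 79}
extract-min → 66; now {68, 69, 76, 79}
insert 53 → {53, 68, 69, 76, 79}
insert 65 → {53, 65, 68, 69, 76, 79}
insert 57 → {53, 57, 65, 68, 69, 76, 79}
extract-min → 53; now {57, 65, 68, 69, 76, 79}
extract-min → 57; now {65, 68, 69, 76, 79}
extract-min → 65; now {68, 69, 76, 79}
insert 63 → {63, 68, 69, 76, 79}
extract-min → 63; now {68, 69, 76, 79}
insert 51 → {51, 68, 69, 76, 79}

[50, 61, 66, 53, 57, 65, 63]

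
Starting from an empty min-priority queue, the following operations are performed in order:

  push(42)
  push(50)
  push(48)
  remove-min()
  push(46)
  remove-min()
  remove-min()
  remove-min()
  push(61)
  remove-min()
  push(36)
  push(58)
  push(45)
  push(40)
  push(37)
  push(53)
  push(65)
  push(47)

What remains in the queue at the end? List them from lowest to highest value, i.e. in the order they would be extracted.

insert 42 → {42}
insert 50 → {42, 50}
insert 48 → {42, 48, 50}
remove-min → 42; now {48, 50}
insert 46 → {46, 48, 50}
remove-min → 46; now {48, 50}
remove-min → 48; now {50}
remove-min → 50; now {}
insert 61 → {61}
remove-min → 61; now {}
insert 36 → {36}
insert 58 → {36, 58}
insert 45 → {36, 45, 58}
insert 40 → {36, 40, 45, 58}
insert 37 → {36, 37, 40, 45, 58}
insert 53 → {36, 37, 40, 45, 53, 58}
insert 65 → {36, 37, 40, 45, 53, 58, 65}
insert 47 → {36, 37, 40, 45, 47, 53, 58, 65}

[36, 37, 40, 45, 47, 53, 58, 65]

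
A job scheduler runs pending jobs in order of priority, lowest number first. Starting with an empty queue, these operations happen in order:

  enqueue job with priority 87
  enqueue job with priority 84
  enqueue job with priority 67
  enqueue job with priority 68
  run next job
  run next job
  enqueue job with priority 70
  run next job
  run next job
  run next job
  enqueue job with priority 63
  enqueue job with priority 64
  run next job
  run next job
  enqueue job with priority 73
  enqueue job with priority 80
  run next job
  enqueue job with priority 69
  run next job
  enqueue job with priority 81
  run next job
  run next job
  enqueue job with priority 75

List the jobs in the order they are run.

[67, 68, 70, 84, 87, 63, 64, 73, 69, 80, 81]

insert 87 → {87}
insert 84 → {84, 87}
insert 67 → {67, 84, 87}
insert 68 → {67, 68, 84, 87}
run next job → 67; now {68, 84, 87}
run next job → 68; now {84, 87}
insert 70 → {70, 84, 87}
run next job → 70; now {84, 87}
run next job → 84; now {87}
run next job → 87; now {}
insert 63 → {63}
insert 64 → {63, 64}
run next job → 63; now {64}
run next job → 64; now {}
insert 73 → {73}
insert 80 → {73, 80}
run next job → 73; now {80}
insert 69 → {69, 80}
run next job → 69; now {80}
insert 81 → {80, 81}
run next job → 80; now {81}
run next job → 81; now {}
insert 75 → {75}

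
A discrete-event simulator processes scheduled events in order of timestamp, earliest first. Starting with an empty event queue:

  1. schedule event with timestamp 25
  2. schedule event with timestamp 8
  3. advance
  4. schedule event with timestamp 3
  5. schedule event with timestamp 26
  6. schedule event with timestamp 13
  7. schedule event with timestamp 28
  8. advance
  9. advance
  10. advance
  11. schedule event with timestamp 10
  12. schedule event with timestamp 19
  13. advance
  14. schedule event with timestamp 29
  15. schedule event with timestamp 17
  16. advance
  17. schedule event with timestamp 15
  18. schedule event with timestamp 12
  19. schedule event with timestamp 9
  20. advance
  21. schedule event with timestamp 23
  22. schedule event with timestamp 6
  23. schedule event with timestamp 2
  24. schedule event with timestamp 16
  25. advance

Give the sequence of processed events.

insert 25 → {25}
insert 8 → {8, 25}
advance → 8; now {25}
insert 3 → {3, 25}
insert 26 → {3, 25, 26}
insert 13 → {3, 13, 25, 26}
insert 28 → {3, 13, 25, 26, 28}
advance → 3; now {13, 25, 26, 28}
advance → 13; now {25, 26, 28}
advance → 25; now {26, 28}
insert 10 → {10, 26, 28}
insert 19 → {10, 19, 26, 28}
advance → 10; now {19, 26, 28}
insert 29 → {19, 26, 28, 29}
insert 17 → {17, 19, 26, 28, 29}
advance → 17; now {19, 26, 28, 29}
insert 15 → {15, 19, 26, 28, 29}
insert 12 → {12, 15, 19, 26, 28, 29}
insert 9 → {9, 12, 15, 19, 26, 28, 29}
advance → 9; now {12, 15, 19, 26, 28, 29}
insert 23 → {12, 15, 19, 23, 26, 28, 29}
insert 6 → {6, 12, 15, 19, 23, 26, 28, 29}
insert 2 → {2, 6, 12, 15, 19, 23, 26, 28, 29}
insert 16 → {2, 6, 12, 15, 16, 19, 23, 26, 28, 29}
advance → 2; now {6, 12, 15, 16, 19, 23, 26, 28, 29}

8 → 3 → 13 → 25 → 10 → 17 → 9 → 2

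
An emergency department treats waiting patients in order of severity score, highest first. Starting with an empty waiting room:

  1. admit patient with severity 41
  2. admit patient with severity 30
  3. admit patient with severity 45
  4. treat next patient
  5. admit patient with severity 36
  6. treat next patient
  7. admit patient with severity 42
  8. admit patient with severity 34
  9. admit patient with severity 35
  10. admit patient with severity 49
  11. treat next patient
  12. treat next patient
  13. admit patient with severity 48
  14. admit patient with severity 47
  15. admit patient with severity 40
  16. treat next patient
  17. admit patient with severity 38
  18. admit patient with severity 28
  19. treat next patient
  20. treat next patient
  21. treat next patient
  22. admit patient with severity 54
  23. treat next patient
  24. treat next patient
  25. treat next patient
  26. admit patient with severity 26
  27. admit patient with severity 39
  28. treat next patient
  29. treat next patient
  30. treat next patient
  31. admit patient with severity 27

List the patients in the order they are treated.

insert 41 → {41}
insert 30 → {41, 30}
insert 45 → {45, 41, 30}
treat next patient → 45; now {41, 30}
insert 36 → {41, 36, 30}
treat next patient → 41; now {36, 30}
insert 42 → {42, 36, 30}
insert 34 → {42, 36, 34, 30}
insert 35 → {42, 36, 35, 34, 30}
insert 49 → {49, 42, 36, 35, 34, 30}
treat next patient → 49; now {42, 36, 35, 34, 30}
treat next patient → 42; now {36, 35, 34, 30}
insert 48 → {48, 36, 35, 34, 30}
insert 47 → {48, 47, 36, 35, 34, 30}
insert 40 → {48, 47, 40, 36, 35, 34, 30}
treat next patient → 48; now {47, 40, 36, 35, 34, 30}
insert 38 → {47, 40, 38, 36, 35, 34, 30}
insert 28 → {47, 40, 38, 36, 35, 34, 30, 28}
treat next patient → 47; now {40, 38, 36, 35, 34, 30, 28}
treat next patient → 40; now {38, 36, 35, 34, 30, 28}
treat next patient → 38; now {36, 35, 34, 30, 28}
insert 54 → {54, 36, 35, 34, 30, 28}
treat next patient → 54; now {36, 35, 34, 30, 28}
treat next patient → 36; now {35, 34, 30, 28}
treat next patient → 35; now {34, 30, 28}
insert 26 → {34, 30, 28, 26}
insert 39 → {39, 34, 30, 28, 26}
treat next patient → 39; now {34, 30, 28, 26}
treat next patient → 34; now {30, 28, 26}
treat next patient → 30; now {28, 26}
insert 27 → {28, 27, 26}

45 → 41 → 49 → 42 → 48 → 47 → 40 → 38 → 54 → 36 → 35 → 39 → 34 → 30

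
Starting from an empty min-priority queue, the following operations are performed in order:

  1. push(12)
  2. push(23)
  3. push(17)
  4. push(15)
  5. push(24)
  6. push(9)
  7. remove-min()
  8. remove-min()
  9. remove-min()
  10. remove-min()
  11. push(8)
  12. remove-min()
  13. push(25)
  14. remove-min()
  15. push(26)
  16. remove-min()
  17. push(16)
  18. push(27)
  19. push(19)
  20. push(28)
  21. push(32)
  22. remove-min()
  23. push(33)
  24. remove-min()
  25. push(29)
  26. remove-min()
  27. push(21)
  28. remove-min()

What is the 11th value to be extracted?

21

insert 12 → {12}
insert 23 → {12, 23}
insert 17 → {12, 17, 23}
insert 15 → {12, 15, 17, 23}
insert 24 → {12, 15, 17, 23, 24}
insert 9 → {9, 12, 15, 17, 23, 24}
remove-min → 9; now {12, 15, 17, 23, 24}
remove-min → 12; now {15, 17, 23, 24}
remove-min → 15; now {17, 23, 24}
remove-min → 17; now {23, 24}
insert 8 → {8, 23, 24}
remove-min → 8; now {23, 24}
insert 25 → {23, 24, 25}
remove-min → 23; now {24, 25}
insert 26 → {24, 25, 26}
remove-min → 24; now {25, 26}
insert 16 → {16, 25, 26}
insert 27 → {16, 25, 26, 27}
insert 19 → {16, 19, 25, 26, 27}
insert 28 → {16, 19, 25, 26, 27, 28}
insert 32 → {16, 19, 25, 26, 27, 28, 32}
remove-min → 16; now {19, 25, 26, 27, 28, 32}
insert 33 → {19, 25, 26, 27, 28, 32, 33}
remove-min → 19; now {25, 26, 27, 28, 32, 33}
insert 29 → {25, 26, 27, 28, 29, 32, 33}
remove-min → 25; now {26, 27, 28, 29, 32, 33}
insert 21 → {21, 26, 27, 28, 29, 32, 33}
remove-min → 21; now {26, 27, 28, 29, 32, 33}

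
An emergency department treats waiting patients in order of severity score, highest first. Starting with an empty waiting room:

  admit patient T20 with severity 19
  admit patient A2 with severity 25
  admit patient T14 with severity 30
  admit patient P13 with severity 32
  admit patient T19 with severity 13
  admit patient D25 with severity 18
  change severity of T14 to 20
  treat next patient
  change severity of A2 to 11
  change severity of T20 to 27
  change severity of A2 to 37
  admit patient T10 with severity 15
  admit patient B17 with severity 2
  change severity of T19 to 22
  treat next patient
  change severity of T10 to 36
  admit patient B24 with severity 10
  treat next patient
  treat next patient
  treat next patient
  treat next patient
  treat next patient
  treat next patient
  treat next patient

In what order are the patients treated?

add T20 (severity 19) → {T20:19}
add A2 (severity 25) → {A2:25, T20:19}
add T14 (severity 30) → {T14:30, A2:25, T20:19}
add P13 (severity 32) → {P13:32, T14:30, A2:25, T20:19}
add T19 (severity 13) → {P13:32, T14:30, A2:25, T20:19, T19:13}
add D25 (severity 18) → {P13:32, T14:30, A2:25, T20:19, D25:18, T19:13}
update T14 to severity 20 → {P13:32, A2:25, T14:20, T20:19, D25:18, T19:13}
treat next patient → P13; now {A2:25, T14:20, T20:19, D25:18, T19:13}
update A2 to severity 11 → {T14:20, T20:19, D25:18, T19:13, A2:11}
update T20 to severity 27 → {T20:27, T14:20, D25:18, T19:13, A2:11}
update A2 to severity 37 → {A2:37, T20:27, T14:20, D25:18, T19:13}
add T10 (severity 15) → {A2:37, T20:27, T14:20, D25:18, T10:15, T19:13}
add B17 (severity 2) → {A2:37, T20:27, T14:20, D25:18, T10:15, T19:13, B17:2}
update T19 to severity 22 → {A2:37, T20:27, T19:22, T14:20, D25:18, T10:15, B17:2}
treat next patient → A2; now {T20:27, T19:22, T14:20, D25:18, T10:15, B17:2}
update T10 to severity 36 → {T10:36, T20:27, T19:22, T14:20, D25:18, B17:2}
add B24 (severity 10) → {T10:36, T20:27, T19:22, T14:20, D25:18, B24:10, B17:2}
treat next patient → T10; now {T20:27, T19:22, T14:20, D25:18, B24:10, B17:2}
treat next patient → T20; now {T19:22, T14:20, D25:18, B24:10, B17:2}
treat next patient → T19; now {T14:20, D25:18, B24:10, B17:2}
treat next patient → T14; now {D25:18, B24:10, B17:2}
treat next patient → D25; now {B24:10, B17:2}
treat next patient → B24; now {B17:2}
treat next patient → B17; now {}

P13, A2, T10, T20, T19, T14, D25, B24, B17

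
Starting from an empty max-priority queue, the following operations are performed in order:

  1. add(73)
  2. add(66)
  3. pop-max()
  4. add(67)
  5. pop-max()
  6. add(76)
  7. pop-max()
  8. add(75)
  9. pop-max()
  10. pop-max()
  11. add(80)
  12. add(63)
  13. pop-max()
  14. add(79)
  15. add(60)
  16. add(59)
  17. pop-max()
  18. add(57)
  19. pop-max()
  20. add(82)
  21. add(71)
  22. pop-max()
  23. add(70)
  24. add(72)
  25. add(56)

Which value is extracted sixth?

insert 73 → {73}
insert 66 → {73, 66}
pop-max → 73; now {66}
insert 67 → {67, 66}
pop-max → 67; now {66}
insert 76 → {76, 66}
pop-max → 76; now {66}
insert 75 → {75, 66}
pop-max → 75; now {66}
pop-max → 66; now {}
insert 80 → {80}
insert 63 → {80, 63}
pop-max → 80; now {63}
insert 79 → {79, 63}
insert 60 → {79, 63, 60}
insert 59 → {79, 63, 60, 59}
pop-max → 79; now {63, 60, 59}
insert 57 → {63, 60, 59, 57}
pop-max → 63; now {60, 59, 57}
insert 82 → {82, 60, 59, 57}
insert 71 → {82, 71, 60, 59, 57}
pop-max → 82; now {71, 60, 59, 57}
insert 70 → {71, 70, 60, 59, 57}
insert 72 → {72, 71, 70, 60, 59, 57}
insert 56 → {72, 71, 70, 60, 59, 57, 56}

80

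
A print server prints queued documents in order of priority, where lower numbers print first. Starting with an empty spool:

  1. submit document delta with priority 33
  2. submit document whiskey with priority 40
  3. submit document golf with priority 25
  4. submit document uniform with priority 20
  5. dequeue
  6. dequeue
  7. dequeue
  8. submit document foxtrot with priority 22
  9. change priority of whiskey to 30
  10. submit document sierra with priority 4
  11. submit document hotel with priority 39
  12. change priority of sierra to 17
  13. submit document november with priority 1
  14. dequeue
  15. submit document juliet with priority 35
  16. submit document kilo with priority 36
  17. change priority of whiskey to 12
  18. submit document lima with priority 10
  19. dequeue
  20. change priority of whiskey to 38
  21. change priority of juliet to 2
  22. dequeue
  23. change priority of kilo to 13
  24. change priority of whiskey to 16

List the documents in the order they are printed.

add delta (priority 33) → {delta:33}
add whiskey (priority 40) → {delta:33, whiskey:40}
add golf (priority 25) → {golf:25, delta:33, whiskey:40}
add uniform (priority 20) → {uniform:20, golf:25, delta:33, whiskey:40}
dequeue → uniform; now {golf:25, delta:33, whiskey:40}
dequeue → golf; now {delta:33, whiskey:40}
dequeue → delta; now {whiskey:40}
add foxtrot (priority 22) → {foxtrot:22, whiskey:40}
update whiskey to priority 30 → {foxtrot:22, whiskey:30}
add sierra (priority 4) → {sierra:4, foxtrot:22, whiskey:30}
add hotel (priority 39) → {sierra:4, foxtrot:22, whiskey:30, hotel:39}
update sierra to priority 17 → {sierra:17, foxtrot:22, whiskey:30, hotel:39}
add november (priority 1) → {november:1, sierra:17, foxtrot:22, whiskey:30, hotel:39}
dequeue → november; now {sierra:17, foxtrot:22, whiskey:30, hotel:39}
add juliet (priority 35) → {sierra:17, foxtrot:22, whiskey:30, juliet:35, hotel:39}
add kilo (priority 36) → {sierra:17, foxtrot:22, whiskey:30, juliet:35, kilo:36, hotel:39}
update whiskey to priority 12 → {whiskey:12, sierra:17, foxtrot:22, juliet:35, kilo:36, hotel:39}
add lima (priority 10) → {lima:10, whiskey:12, sierra:17, foxtrot:22, juliet:35, kilo:36, hotel:39}
dequeue → lima; now {whiskey:12, sierra:17, foxtrot:22, juliet:35, kilo:36, hotel:39}
update whiskey to priority 38 → {sierra:17, foxtrot:22, juliet:35, kilo:36, whiskey:38, hotel:39}
update juliet to priority 2 → {juliet:2, sierra:17, foxtrot:22, kilo:36, whiskey:38, hotel:39}
dequeue → juliet; now {sierra:17, foxtrot:22, kilo:36, whiskey:38, hotel:39}
update kilo to priority 13 → {kilo:13, sierra:17, foxtrot:22, whiskey:38, hotel:39}
update whiskey to priority 16 → {kilo:13, whiskey:16, sierra:17, foxtrot:22, hotel:39}

uniform, golf, delta, november, lima, juliet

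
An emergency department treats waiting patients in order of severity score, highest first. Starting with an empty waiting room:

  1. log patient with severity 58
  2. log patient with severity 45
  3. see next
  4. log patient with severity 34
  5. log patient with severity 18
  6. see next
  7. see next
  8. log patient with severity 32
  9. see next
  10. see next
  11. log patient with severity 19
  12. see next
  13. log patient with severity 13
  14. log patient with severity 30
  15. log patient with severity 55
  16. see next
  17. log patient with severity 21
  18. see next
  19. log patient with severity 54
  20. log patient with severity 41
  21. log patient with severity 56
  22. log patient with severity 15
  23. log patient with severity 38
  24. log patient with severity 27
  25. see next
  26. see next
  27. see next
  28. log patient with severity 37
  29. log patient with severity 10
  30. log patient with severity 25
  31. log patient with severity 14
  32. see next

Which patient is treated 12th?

insert 58 → {58}
insert 45 → {58, 45}
see next → 58; now {45}
insert 34 → {45, 34}
insert 18 → {45, 34, 18}
see next → 45; now {34, 18}
see next → 34; now {18}
insert 32 → {32, 18}
see next → 32; now {18}
see next → 18; now {}
insert 19 → {19}
see next → 19; now {}
insert 13 → {13}
insert 30 → {30, 13}
insert 55 → {55, 30, 13}
see next → 55; now {30, 13}
insert 21 → {30, 21, 13}
see next → 30; now {21, 13}
insert 54 → {54, 21, 13}
insert 41 → {54, 41, 21, 13}
insert 56 → {56, 54, 41, 21, 13}
insert 15 → {56, 54, 41, 21, 15, 13}
insert 38 → {56, 54, 41, 38, 21, 15, 13}
insert 27 → {56, 54, 41, 38, 27, 21, 15, 13}
see next → 56; now {54, 41, 38, 27, 21, 15, 13}
see next → 54; now {41, 38, 27, 21, 15, 13}
see next → 41; now {38, 27, 21, 15, 13}
insert 37 → {38, 37, 27, 21, 15, 13}
insert 10 → {38, 37, 27, 21, 15, 13, 10}
insert 25 → {38, 37, 27, 25, 21, 15, 13, 10}
insert 14 → {38, 37, 27, 25, 21, 15, 14, 13, 10}
see next → 38; now {37, 27, 25, 21, 15, 14, 13, 10}

38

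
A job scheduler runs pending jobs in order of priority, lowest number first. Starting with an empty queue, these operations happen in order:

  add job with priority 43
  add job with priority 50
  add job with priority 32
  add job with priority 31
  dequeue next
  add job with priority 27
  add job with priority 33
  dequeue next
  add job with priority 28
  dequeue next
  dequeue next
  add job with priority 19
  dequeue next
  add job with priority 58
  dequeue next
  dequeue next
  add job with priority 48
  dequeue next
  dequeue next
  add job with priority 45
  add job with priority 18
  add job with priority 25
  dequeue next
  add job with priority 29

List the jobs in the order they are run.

[31, 27, 28, 32, 19, 33, 43, 48, 50, 18]

insert 43 → {43}
insert 50 → {43, 50}
insert 32 → {32, 43, 50}
insert 31 → {31, 32, 43, 50}
dequeue next → 31; now {32, 43, 50}
insert 27 → {27, 32, 43, 50}
insert 33 → {27, 32, 33, 43, 50}
dequeue next → 27; now {32, 33, 43, 50}
insert 28 → {28, 32, 33, 43, 50}
dequeue next → 28; now {32, 33, 43, 50}
dequeue next → 32; now {33, 43, 50}
insert 19 → {19, 33, 43, 50}
dequeue next → 19; now {33, 43, 50}
insert 58 → {33, 43, 50, 58}
dequeue next → 33; now {43, 50, 58}
dequeue next → 43; now {50, 58}
insert 48 → {48, 50, 58}
dequeue next → 48; now {50, 58}
dequeue next → 50; now {58}
insert 45 → {45, 58}
insert 18 → {18, 45, 58}
insert 25 → {18, 25, 45, 58}
dequeue next → 18; now {25, 45, 58}
insert 29 → {25, 29, 45, 58}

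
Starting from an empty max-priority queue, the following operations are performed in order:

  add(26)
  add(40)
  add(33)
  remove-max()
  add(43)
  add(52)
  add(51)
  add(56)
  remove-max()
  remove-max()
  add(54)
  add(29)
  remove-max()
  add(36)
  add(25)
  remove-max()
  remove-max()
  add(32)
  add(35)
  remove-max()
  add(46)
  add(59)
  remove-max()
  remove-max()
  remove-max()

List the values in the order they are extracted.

40, 56, 52, 54, 51, 43, 36, 59, 46, 35

insert 26 → {26}
insert 40 → {40, 26}
insert 33 → {40, 33, 26}
remove-max → 40; now {33, 26}
insert 43 → {43, 33, 26}
insert 52 → {52, 43, 33, 26}
insert 51 → {52, 51, 43, 33, 26}
insert 56 → {56, 52, 51, 43, 33, 26}
remove-max → 56; now {52, 51, 43, 33, 26}
remove-max → 52; now {51, 43, 33, 26}
insert 54 → {54, 51, 43, 33, 26}
insert 29 → {54, 51, 43, 33, 29, 26}
remove-max → 54; now {51, 43, 33, 29, 26}
insert 36 → {51, 43, 36, 33, 29, 26}
insert 25 → {51, 43, 36, 33, 29, 26, 25}
remove-max → 51; now {43, 36, 33, 29, 26, 25}
remove-max → 43; now {36, 33, 29, 26, 25}
insert 32 → {36, 33, 32, 29, 26, 25}
insert 35 → {36, 35, 33, 32, 29, 26, 25}
remove-max → 36; now {35, 33, 32, 29, 26, 25}
insert 46 → {46, 35, 33, 32, 29, 26, 25}
insert 59 → {59, 46, 35, 33, 32, 29, 26, 25}
remove-max → 59; now {46, 35, 33, 32, 29, 26, 25}
remove-max → 46; now {35, 33, 32, 29, 26, 25}
remove-max → 35; now {33, 32, 29, 26, 25}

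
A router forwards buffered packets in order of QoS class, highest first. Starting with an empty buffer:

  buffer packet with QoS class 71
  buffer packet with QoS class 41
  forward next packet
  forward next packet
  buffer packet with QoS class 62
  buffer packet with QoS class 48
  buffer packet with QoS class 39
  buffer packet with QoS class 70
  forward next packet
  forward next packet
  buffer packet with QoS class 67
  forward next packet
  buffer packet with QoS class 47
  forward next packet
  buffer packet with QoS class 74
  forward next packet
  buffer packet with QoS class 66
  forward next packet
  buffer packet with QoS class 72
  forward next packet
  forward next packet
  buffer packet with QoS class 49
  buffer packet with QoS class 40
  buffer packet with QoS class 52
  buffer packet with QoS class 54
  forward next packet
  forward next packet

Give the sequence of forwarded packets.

[71, 41, 70, 62, 67, 48, 74, 66, 72, 47, 54, 52]

insert 71 → {71}
insert 41 → {71, 41}
forward next packet → 71; now {41}
forward next packet → 41; now {}
insert 62 → {62}
insert 48 → {62, 48}
insert 39 → {62, 48, 39}
insert 70 → {70, 62, 48, 39}
forward next packet → 70; now {62, 48, 39}
forward next packet → 62; now {48, 39}
insert 67 → {67, 48, 39}
forward next packet → 67; now {48, 39}
insert 47 → {48, 47, 39}
forward next packet → 48; now {47, 39}
insert 74 → {74, 47, 39}
forward next packet → 74; now {47, 39}
insert 66 → {66, 47, 39}
forward next packet → 66; now {47, 39}
insert 72 → {72, 47, 39}
forward next packet → 72; now {47, 39}
forward next packet → 47; now {39}
insert 49 → {49, 39}
insert 40 → {49, 40, 39}
insert 52 → {52, 49, 40, 39}
insert 54 → {54, 52, 49, 40, 39}
forward next packet → 54; now {52, 49, 40, 39}
forward next packet → 52; now {49, 40, 39}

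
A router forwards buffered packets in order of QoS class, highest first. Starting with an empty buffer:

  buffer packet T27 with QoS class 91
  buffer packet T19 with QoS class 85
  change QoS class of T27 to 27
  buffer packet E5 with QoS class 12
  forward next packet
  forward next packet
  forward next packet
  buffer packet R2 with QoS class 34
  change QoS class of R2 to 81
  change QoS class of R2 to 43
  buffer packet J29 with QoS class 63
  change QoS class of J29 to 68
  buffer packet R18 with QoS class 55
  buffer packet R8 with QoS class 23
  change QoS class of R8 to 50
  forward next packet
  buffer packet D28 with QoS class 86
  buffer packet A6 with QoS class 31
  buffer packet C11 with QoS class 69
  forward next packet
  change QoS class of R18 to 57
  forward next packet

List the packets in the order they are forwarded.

add T27 (QoS class 91) → {T27:91}
add T19 (QoS class 85) → {T27:91, T19:85}
update T27 to QoS class 27 → {T19:85, T27:27}
add E5 (QoS class 12) → {T19:85, T27:27, E5:12}
forward next packet → T19; now {T27:27, E5:12}
forward next packet → T27; now {E5:12}
forward next packet → E5; now {}
add R2 (QoS class 34) → {R2:34}
update R2 to QoS class 81 → {R2:81}
update R2 to QoS class 43 → {R2:43}
add J29 (QoS class 63) → {J29:63, R2:43}
update J29 to QoS class 68 → {J29:68, R2:43}
add R18 (QoS class 55) → {J29:68, R18:55, R2:43}
add R8 (QoS class 23) → {J29:68, R18:55, R2:43, R8:23}
update R8 to QoS class 50 → {J29:68, R18:55, R8:50, R2:43}
forward next packet → J29; now {R18:55, R8:50, R2:43}
add D28 (QoS class 86) → {D28:86, R18:55, R8:50, R2:43}
add A6 (QoS class 31) → {D28:86, R18:55, R8:50, R2:43, A6:31}
add C11 (QoS class 69) → {D28:86, C11:69, R18:55, R8:50, R2:43, A6:31}
forward next packet → D28; now {C11:69, R18:55, R8:50, R2:43, A6:31}
update R18 to QoS class 57 → {C11:69, R18:57, R8:50, R2:43, A6:31}
forward next packet → C11; now {R18:57, R8:50, R2:43, A6:31}

T19, T27, E5, J29, D28, C11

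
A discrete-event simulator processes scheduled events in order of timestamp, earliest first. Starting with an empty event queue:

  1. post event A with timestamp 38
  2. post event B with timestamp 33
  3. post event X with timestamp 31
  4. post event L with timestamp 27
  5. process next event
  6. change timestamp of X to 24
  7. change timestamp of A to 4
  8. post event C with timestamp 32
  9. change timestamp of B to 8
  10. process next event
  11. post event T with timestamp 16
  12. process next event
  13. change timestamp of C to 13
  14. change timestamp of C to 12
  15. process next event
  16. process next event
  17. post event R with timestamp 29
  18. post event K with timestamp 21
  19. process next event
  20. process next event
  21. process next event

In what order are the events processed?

L, A, B, C, T, K, X, R

add A (timestamp 38) → {A:38}
add B (timestamp 33) → {B:33, A:38}
add X (timestamp 31) → {X:31, B:33, A:38}
add L (timestamp 27) → {L:27, X:31, B:33, A:38}
process next event → L; now {X:31, B:33, A:38}
update X to timestamp 24 → {X:24, B:33, A:38}
update A to timestamp 4 → {A:4, X:24, B:33}
add C (timestamp 32) → {A:4, X:24, C:32, B:33}
update B to timestamp 8 → {A:4, B:8, X:24, C:32}
process next event → A; now {B:8, X:24, C:32}
add T (timestamp 16) → {B:8, T:16, X:24, C:32}
process next event → B; now {T:16, X:24, C:32}
update C to timestamp 13 → {C:13, T:16, X:24}
update C to timestamp 12 → {C:12, T:16, X:24}
process next event → C; now {T:16, X:24}
process next event → T; now {X:24}
add R (timestamp 29) → {X:24, R:29}
add K (timestamp 21) → {K:21, X:24, R:29}
process next event → K; now {X:24, R:29}
process next event → X; now {R:29}
process next event → R; now {}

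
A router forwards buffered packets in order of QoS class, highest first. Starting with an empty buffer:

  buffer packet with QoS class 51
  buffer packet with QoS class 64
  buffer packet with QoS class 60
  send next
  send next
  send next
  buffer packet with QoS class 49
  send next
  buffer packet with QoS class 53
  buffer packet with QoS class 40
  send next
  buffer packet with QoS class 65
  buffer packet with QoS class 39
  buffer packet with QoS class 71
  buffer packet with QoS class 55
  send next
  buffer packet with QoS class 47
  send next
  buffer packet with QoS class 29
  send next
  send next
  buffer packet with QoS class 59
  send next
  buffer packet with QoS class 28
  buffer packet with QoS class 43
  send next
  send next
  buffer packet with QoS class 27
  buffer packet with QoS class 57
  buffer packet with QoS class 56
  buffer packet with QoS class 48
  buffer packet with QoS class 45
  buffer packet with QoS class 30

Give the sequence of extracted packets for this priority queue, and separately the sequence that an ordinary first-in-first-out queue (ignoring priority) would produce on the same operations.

insert 51 → {51}
insert 64 → {64, 51}
insert 60 → {64, 60, 51}
send next → 64; now {60, 51}
send next → 60; now {51}
send next → 51; now {}
insert 49 → {49}
send next → 49; now {}
insert 53 → {53}
insert 40 → {53, 40}
send next → 53; now {40}
insert 65 → {65, 40}
insert 39 → {65, 40, 39}
insert 71 → {71, 65, 40, 39}
insert 55 → {71, 65, 55, 40, 39}
send next → 71; now {65, 55, 40, 39}
insert 47 → {65, 55, 47, 40, 39}
send next → 65; now {55, 47, 40, 39}
insert 29 → {55, 47, 40, 39, 29}
send next → 55; now {47, 40, 39, 29}
send next → 47; now {40, 39, 29}
insert 59 → {59, 40, 39, 29}
send next → 59; now {40, 39, 29}
insert 28 → {40, 39, 29, 28}
insert 43 → {43, 40, 39, 29, 28}
send next → 43; now {40, 39, 29, 28}
send next → 40; now {39, 29, 28}
insert 27 → {39, 29, 28, 27}
insert 57 → {57, 39, 29, 28, 27}
insert 56 → {57, 56, 39, 29, 28, 27}
insert 48 → {57, 56, 48, 39, 29, 28, 27}
insert 45 → {57, 56, 48, 45, 39, 29, 28, 27}
insert 30 → {57, 56, 48, 45, 39, 30, 29, 28, 27}

priority queue: 64, 60, 51, 49, 53, 71, 65, 55, 47, 59, 43, 40; FIFO queue: 51, 64, 60, 49, 53, 40, 65, 39, 71, 55, 47, 29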